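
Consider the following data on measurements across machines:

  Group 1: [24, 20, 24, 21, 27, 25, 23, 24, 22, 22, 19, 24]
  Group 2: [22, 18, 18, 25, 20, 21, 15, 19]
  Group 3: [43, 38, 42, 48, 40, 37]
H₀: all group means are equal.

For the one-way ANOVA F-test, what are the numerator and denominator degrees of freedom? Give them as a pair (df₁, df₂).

k = 3 groups, N = 26 total
df = (k−1, N−k) = (3−1, 26−3) = (2, 23)

degrees of freedom = [2, 23]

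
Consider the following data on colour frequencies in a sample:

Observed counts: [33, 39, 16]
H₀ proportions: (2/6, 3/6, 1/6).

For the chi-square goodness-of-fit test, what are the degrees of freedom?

df = k − 1 = 3 − 1 = 2

degrees of freedom = 2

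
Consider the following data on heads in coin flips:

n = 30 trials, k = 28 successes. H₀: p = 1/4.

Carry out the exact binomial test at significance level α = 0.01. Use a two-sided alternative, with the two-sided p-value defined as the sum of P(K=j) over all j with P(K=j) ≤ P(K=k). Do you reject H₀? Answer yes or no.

Exact binomial: n=30, k=28, p₀=1/4=0.2500
P(X=j) = C(n,j)·p₀^j·(1−p₀)^(n−j); p = Σ P(X=j) over j with P(X=j) ≤ P(X=28)
p-value (two-sided) = 0.00000
At α=0.01: p < α → reject H₀

reject H₀: yes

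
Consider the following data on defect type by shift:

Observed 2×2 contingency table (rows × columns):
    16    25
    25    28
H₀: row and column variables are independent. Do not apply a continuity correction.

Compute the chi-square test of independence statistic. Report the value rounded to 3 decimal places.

test statistic = 0.624

Row totals [41, 53], col totals [41, 53], n=94
χ² = (16−17.88)²/17.88 + (25−23.12)²/23.12 + (25−23.12)²/23.12 + (28−29.88)²/29.88 = 0.6237
df = 1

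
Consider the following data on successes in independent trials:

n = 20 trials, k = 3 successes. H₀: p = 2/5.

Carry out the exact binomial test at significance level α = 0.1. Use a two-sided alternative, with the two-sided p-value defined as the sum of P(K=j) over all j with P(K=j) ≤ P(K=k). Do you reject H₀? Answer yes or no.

Exact binomial: n=20, k=3, p₀=2/5=0.4000
P(X=j) = C(n,j)·p₀^j·(1−p₀)^(n−j); p = Σ P(X=j) over j with P(X=j) ≤ P(X=3)
p-value (two-sided) = 0.02243
At α=0.1: p < α → reject H₀

reject H₀: yes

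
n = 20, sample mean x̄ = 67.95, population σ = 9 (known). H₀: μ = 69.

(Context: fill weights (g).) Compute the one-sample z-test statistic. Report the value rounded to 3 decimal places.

SE = σ/√n = 9/√20 = 2.0125
z = (x̄−μ₀)/SE = (67.95−69)/2.0125 = -0.5217

test statistic = -0.522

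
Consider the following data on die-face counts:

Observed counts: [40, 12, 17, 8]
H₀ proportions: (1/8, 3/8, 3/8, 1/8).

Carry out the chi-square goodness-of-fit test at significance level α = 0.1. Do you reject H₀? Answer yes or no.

reject H₀: yes

n = 77; E_i = n·p_i = [9.62, 28.88, 28.88, 9.62]
χ² = (40−9.62)²/9.62 + (12−28.88)²/28.88 + (17−28.88)²/28.88 + (8−9.62)²/9.62 = 110.8788
df = 3
p-value (upper-tail) = 0.00000
At α=0.1: p < α → reject H₀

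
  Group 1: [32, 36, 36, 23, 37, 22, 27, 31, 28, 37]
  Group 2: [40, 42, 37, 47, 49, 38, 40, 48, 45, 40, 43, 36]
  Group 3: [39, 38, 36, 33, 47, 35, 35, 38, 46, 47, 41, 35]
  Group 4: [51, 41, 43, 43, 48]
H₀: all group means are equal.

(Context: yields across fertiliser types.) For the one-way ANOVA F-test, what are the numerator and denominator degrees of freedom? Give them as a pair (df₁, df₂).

k = 4 groups, N = 39 total
df = (k−1, N−k) = (4−1, 39−4) = (3, 35)

degrees of freedom = [3, 35]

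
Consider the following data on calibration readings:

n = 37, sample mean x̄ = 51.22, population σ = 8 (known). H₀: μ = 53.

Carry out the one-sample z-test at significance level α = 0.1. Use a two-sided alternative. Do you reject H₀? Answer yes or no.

SE = σ/√n = 8/√37 = 1.3152
z = (x̄−μ₀)/SE = (51.22−53)/1.3152 = -1.3534
p-value (two-sided) = 0.17592
At α=0.1: p ≥ α → fail to reject H₀

reject H₀: no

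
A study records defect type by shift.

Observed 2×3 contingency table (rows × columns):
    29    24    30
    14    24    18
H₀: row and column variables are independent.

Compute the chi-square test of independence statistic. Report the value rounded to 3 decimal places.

Row totals [83, 56], col totals [43, 48, 48], n=139
χ² = (29−25.68)²/25.68 + (24−28.66)²/28.66 + (30−28.66)²/28.66 + (14−17.32)²/17.32 + (24−19.34)²/19.34 + (18−19.34)²/19.34 = 3.1051
df = 2

test statistic = 3.105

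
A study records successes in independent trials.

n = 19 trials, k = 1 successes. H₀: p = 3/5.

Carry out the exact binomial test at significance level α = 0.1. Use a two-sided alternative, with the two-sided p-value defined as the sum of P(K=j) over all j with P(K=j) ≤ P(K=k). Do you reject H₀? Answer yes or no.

reject H₀: yes

Exact binomial: n=19, k=1, p₀=3/5=0.6000
P(X=j) = C(n,j)·p₀^j·(1−p₀)^(n−j); p = Σ P(X=j) over j with P(X=j) ≤ P(X=1)
p-value (two-sided) = 0.00000
At α=0.1: p < α → reject H₀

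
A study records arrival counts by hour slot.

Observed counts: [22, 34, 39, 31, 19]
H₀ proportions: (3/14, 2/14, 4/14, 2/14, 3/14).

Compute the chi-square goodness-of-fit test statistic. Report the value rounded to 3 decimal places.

n = 145; E_i = n·p_i = [31.07, 20.71, 41.43, 20.71, 31.07]
χ² = (22−31.07)²/31.07 + (34−20.71)²/20.71 + (39−41.43)²/41.43 + (31−20.71)²/20.71 + (19−31.07)²/31.07 = 21.1092
df = 4

test statistic = 21.109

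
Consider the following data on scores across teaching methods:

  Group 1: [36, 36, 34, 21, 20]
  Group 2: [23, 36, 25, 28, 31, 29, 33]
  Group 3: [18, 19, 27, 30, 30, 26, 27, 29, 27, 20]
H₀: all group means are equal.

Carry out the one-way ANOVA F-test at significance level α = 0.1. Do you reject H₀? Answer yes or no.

Group means [29.40, 29.29, 25.30], grand mean 27.500
SSB = Σnᵢ(x̄ᵢ−x̄)² = 88.771; SSW = ΣΣ(x−x̄ᵢ)² = 576.729
MSB = 88.771/2 = 44.3857; MSW = 576.729/19 = 30.3541
F = MSB/MSW = 1.4623
df = (2, 19)
p-value (upper-tail) = 0.25664
At α=0.1: p ≥ α → fail to reject H₀

reject H₀: no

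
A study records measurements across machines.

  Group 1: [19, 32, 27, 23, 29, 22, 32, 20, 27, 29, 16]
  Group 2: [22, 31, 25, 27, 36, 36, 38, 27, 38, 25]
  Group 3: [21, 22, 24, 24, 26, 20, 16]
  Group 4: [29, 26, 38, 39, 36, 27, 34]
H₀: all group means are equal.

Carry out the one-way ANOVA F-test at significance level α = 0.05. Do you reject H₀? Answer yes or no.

Group means [25.09, 30.50, 21.86, 32.71], grand mean 27.514
SSB = Σnᵢ(x̄ᵢ−x̄)² = 567.048; SSW = ΣΣ(x−x̄ᵢ)² = 859.695
MSB = 567.048/3 = 189.0160; MSW = 859.695/31 = 27.7321
F = MSB/MSW = 6.8158
df = (3, 31)
p-value (upper-tail) = 0.00116
At α=0.05: p < α → reject H₀

reject H₀: yes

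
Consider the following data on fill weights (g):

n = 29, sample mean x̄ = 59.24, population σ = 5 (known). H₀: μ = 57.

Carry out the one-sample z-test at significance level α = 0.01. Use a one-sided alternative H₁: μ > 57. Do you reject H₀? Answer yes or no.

SE = σ/√n = 5/√29 = 0.9285
z = (x̄−μ₀)/SE = (59.24−57)/0.9285 = 2.4126
p-value (one-sided, H₁ greater) = 0.00792
At α=0.01: p < α → reject H₀

reject H₀: yes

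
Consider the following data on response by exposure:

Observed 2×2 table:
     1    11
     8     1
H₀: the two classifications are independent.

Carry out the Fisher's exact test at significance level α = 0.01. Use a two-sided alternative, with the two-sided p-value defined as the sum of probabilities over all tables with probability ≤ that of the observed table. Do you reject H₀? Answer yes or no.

Margins: r₁=12, r₂=9, c₁=9, c₂=12, n=21
p_obs = C(12,1)·C(9,8)/C(21,9); sum pmf over tables with pmf ≤ p_obs
p-value (two-sided) = 0.00037
At α=0.01: p < α → reject H₀

reject H₀: yes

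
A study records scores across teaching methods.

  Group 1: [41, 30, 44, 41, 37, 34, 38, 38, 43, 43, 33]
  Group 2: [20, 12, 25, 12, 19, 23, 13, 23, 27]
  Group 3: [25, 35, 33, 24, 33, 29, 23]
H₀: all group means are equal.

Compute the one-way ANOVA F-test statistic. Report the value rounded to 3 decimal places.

Group means [38.36, 19.33, 28.86], grand mean 29.556
SSB = Σnᵢ(x̄ᵢ−x̄)² = 1797.264; SSW = ΣΣ(x−x̄ᵢ)² = 619.403
MSB = 1797.264/2 = 898.6320; MSW = 619.403/24 = 25.8084
F = MSB/MSW = 34.8193
df = (2, 24)

test statistic = 34.819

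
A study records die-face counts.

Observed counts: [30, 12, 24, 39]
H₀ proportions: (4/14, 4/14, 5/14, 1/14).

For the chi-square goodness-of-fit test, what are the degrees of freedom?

degrees of freedom = 3

df = k − 1 = 4 − 1 = 3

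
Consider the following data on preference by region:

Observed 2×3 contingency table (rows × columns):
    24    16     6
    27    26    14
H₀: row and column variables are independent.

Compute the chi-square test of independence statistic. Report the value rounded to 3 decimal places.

test statistic = 1.921

Row totals [46, 67], col totals [51, 42, 20], n=113
χ² = (24−20.76)²/20.76 + (16−17.10)²/17.10 + (6−8.14)²/8.14 + (27−30.24)²/30.24 + (26−24.90)²/24.90 + (14−11.86)²/11.86 = 1.9211
df = 2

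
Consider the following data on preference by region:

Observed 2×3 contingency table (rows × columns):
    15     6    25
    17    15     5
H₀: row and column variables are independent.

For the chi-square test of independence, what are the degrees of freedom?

df = (r−1)(c−1) = (2−1)·(3−1) = 2

degrees of freedom = 2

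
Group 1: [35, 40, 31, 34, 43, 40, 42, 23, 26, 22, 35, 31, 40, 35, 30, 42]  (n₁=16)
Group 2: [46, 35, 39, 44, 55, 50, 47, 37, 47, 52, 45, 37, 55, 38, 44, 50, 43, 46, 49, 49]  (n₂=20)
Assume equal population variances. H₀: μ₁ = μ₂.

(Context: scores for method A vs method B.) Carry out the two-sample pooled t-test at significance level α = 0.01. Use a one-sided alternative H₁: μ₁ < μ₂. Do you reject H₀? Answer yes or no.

reject H₀: yes

x̄₁=34.312, s₁=6.740, n₁=16
x̄₂=45.400, s₂=5.879, n₂=20
s_p² = [15·6.740² + 19·5.879²]/34 = 39.3599
SE = √(s_p²·(1/16+1/20)) = 2.1043
t = (34.312−45.400)/2.1043 = -5.2690
df = 34
p-value (one-sided, H₁ less) = 0.00000
At α=0.01: p < α → reject H₀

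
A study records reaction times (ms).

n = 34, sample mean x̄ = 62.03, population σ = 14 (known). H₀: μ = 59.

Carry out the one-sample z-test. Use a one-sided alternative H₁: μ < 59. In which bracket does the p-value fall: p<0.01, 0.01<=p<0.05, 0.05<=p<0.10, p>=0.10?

p-value bracket: p>=0.10

SE = σ/√n = 14/√34 = 2.4010
z = (x̄−μ₀)/SE = (62.03−59)/2.4010 = 1.2620
p-value (one-sided, H₁ less) = 0.89652
→ bracket: p>=0.10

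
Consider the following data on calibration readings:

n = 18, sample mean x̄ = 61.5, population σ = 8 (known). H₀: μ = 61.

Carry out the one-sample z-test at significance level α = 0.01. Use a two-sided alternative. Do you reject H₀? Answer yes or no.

reject H₀: no

SE = σ/√n = 8/√18 = 1.8856
z = (x̄−μ₀)/SE = (61.5−61)/1.8856 = 0.2652
p-value (two-sided) = 0.79088
At α=0.01: p ≥ α → fail to reject H₀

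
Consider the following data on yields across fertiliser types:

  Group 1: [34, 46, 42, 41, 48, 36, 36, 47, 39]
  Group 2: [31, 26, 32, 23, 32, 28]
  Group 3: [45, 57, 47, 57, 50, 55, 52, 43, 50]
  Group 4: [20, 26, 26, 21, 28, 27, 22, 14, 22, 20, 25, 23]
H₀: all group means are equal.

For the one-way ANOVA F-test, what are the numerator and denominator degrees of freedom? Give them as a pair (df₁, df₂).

k = 4 groups, N = 36 total
df = (k−1, N−k) = (4−1, 36−4) = (3, 32)

degrees of freedom = [3, 32]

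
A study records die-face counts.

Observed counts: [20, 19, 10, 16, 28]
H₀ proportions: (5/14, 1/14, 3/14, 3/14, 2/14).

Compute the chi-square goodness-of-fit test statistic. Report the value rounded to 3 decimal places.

test statistic = 50.262

n = 93; E_i = n·p_i = [33.21, 6.64, 19.93, 19.93, 13.29]
χ² = (20−33.21)²/33.21 + (19−6.64)²/6.64 + (10−19.93)²/19.93 + (16−19.93)²/19.93 + (28−13.29)²/13.29 = 50.2616
df = 4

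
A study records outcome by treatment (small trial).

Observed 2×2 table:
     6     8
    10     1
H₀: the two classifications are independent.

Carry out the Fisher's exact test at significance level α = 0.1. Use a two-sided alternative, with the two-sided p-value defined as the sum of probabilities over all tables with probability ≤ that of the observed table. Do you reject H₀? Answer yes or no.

reject H₀: yes

Margins: r₁=14, r₂=11, c₁=16, c₂=9, n=25
p_obs = C(14,6)·C(11,10)/C(25,16); sum pmf over tables with pmf ≤ p_obs
p-value (two-sided) = 0.03301
At α=0.1: p < α → reject H₀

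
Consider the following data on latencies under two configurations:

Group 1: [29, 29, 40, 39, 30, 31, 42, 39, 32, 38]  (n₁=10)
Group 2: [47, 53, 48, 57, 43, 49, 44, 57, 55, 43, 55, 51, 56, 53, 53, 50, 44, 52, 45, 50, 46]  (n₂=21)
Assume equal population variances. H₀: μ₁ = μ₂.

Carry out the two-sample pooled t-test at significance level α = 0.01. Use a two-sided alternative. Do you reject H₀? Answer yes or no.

x̄₁=34.900, s₁=5.131, n₁=10
x̄₂=50.048, s₂=4.695, n₂=21
s_p² = [9·5.131² + 20·4.695²]/29 = 23.3742
SE = √(s_p²·(1/10+1/21)) = 1.8575
t = (34.900−50.048)/1.8575 = -8.1546
df = 29
p-value (two-sided) = 0.00000
At α=0.01: p < α → reject H₀

reject H₀: yes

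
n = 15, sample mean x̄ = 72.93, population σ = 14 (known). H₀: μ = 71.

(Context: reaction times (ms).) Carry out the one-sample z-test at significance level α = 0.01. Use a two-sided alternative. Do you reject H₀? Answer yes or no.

reject H₀: no

SE = σ/√n = 14/√15 = 3.6148
z = (x̄−μ₀)/SE = (72.93−71)/3.6148 = 0.5339
p-value (two-sided) = 0.59340
At α=0.01: p ≥ α → fail to reject H₀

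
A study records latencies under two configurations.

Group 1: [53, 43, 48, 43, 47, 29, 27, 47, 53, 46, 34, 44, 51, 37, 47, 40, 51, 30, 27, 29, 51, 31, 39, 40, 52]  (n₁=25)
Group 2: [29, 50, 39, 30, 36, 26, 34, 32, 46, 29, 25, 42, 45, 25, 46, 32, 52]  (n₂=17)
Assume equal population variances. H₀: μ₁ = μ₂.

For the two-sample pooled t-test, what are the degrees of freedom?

df = n₁ + n₂ − 2 = 25 + 17 − 2 = 40

degrees of freedom = 40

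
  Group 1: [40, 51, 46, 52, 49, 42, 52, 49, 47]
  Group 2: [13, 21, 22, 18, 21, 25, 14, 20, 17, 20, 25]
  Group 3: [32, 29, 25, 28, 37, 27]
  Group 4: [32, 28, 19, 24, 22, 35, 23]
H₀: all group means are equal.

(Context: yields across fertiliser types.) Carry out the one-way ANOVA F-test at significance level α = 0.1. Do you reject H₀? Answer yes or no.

Group means [47.56, 19.64, 29.67, 26.14], grand mean 30.455
SSB = Σnᵢ(x̄ᵢ−x̄)² = 4053.224; SSW = ΣΣ(x−x̄ᵢ)² = 588.958
MSB = 4053.224/3 = 1351.0746; MSW = 588.958/29 = 20.3089
F = MSB/MSW = 66.5262
df = (3, 29)
p-value (upper-tail) = 0.00000
At α=0.1: p < α → reject H₀

reject H₀: yes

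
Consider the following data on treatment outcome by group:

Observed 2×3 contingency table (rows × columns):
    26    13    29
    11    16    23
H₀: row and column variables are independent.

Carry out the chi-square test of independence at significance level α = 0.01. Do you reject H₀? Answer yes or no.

reject H₀: no

Row totals [68, 50], col totals [37, 29, 52], n=118
χ² = (26−21.32)²/21.32 + (13−16.71)²/16.71 + (29−29.97)²/29.97 + (11−15.68)²/15.68 + (16−12.29)²/12.29 + (23−22.03)²/22.03 = 4.4413
df = 2
p-value (upper-tail) = 0.10854
At α=0.01: p ≥ α → fail to reject H₀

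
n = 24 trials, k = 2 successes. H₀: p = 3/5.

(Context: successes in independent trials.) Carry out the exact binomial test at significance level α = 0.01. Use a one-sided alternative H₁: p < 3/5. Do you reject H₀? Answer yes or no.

Exact binomial: n=24, k=2, p₀=3/5=0.6000
P(X≤2) from Σ C(n,i)·p₀^i·(1−p₀)^(n−i)
p-value (one-sided, H₁ less) = 0.00000
At α=0.01: p < α → reject H₀

reject H₀: yes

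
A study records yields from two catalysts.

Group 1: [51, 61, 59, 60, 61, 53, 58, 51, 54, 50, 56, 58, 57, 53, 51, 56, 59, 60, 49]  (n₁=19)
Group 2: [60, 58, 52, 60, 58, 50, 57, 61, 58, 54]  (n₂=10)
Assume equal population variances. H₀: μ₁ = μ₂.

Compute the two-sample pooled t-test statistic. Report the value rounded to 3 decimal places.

x̄₁=55.632, s₁=4.003, n₁=19
x̄₂=56.800, s₂=3.645, n₂=10
s_p² = [18·4.003² + 9·3.645²]/27 = 15.1119
SE = √(s_p²·(1/19+1/10)) = 1.5187
t = (55.632−56.800)/1.5187 = -0.7693
df = 27

test statistic = -0.769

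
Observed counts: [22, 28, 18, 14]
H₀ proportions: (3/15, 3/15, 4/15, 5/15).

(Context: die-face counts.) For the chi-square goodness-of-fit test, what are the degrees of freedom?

degrees of freedom = 3

df = k − 1 = 4 − 1 = 3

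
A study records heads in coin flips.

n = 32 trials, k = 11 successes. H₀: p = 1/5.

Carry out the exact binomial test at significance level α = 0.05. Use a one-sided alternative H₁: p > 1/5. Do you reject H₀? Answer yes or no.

reject H₀: yes

Exact binomial: n=32, k=11, p₀=1/5=0.2000
P(X≥11) from Σ C(n,i)·p₀^i·(1−p₀)^(n−i)
p-value (one-sided, H₁ greater) = 0.04109
At α=0.05: p < α → reject H₀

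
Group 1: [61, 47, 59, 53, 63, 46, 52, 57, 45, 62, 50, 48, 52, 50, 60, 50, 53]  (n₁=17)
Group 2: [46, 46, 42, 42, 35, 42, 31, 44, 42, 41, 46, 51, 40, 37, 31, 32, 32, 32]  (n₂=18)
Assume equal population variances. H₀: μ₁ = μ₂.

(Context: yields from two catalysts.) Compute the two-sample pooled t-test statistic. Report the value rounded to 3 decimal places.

x̄₁=53.412, s₁=5.842, n₁=17
x̄₂=39.556, s₂=6.167, n₂=18
s_p² = [16·5.842² + 17·6.167²]/33 = 36.1382
SE = √(s_p²·(1/17+1/18)) = 2.0331
t = (53.412−39.556)/2.0331 = 6.8153
df = 33

test statistic = 6.815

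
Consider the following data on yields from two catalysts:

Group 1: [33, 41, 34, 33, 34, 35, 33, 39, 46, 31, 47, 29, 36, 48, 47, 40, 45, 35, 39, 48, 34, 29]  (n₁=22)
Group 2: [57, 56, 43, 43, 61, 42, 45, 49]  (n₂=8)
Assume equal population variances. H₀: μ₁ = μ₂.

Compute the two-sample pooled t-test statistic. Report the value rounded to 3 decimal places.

test statistic = -4.189

x̄₁=38.000, s₁=6.347, n₁=22
x̄₂=49.500, s₂=7.483, n₂=8
s_p² = [21·6.347² + 7·7.483²]/28 = 44.2143
SE = √(s_p²·(1/22+1/8)) = 2.7453
t = (38.000−49.500)/2.7453 = -4.1890
df = 28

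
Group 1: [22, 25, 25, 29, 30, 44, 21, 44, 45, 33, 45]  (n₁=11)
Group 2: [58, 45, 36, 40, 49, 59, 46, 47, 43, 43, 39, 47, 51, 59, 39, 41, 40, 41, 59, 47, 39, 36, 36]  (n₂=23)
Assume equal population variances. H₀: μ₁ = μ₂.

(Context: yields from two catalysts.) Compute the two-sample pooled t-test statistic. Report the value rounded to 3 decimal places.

test statistic = -4.010

x̄₁=33.000, s₁=9.737, n₁=11
x̄₂=45.217, s₂=7.574, n₂=23
s_p² = [10·9.737² + 22·7.574²]/32 = 69.0598
SE = √(s_p²·(1/11+1/23)) = 3.0464
t = (33.000−45.217)/3.0464 = -4.0104
df = 32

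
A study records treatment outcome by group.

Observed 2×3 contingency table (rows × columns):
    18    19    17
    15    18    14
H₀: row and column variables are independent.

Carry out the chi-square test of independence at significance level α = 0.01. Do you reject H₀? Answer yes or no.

Row totals [54, 47], col totals [33, 37, 31], n=101
χ² = (18−17.64)²/17.64 + (19−19.78)²/19.78 + (17−16.57)²/16.57 + (15−15.36)²/15.36 + (18−17.22)²/17.22 + (14−14.43)²/14.43 = 0.1054
df = 2
p-value (upper-tail) = 0.94865
At α=0.01: p ≥ α → fail to reject H₀

reject H₀: no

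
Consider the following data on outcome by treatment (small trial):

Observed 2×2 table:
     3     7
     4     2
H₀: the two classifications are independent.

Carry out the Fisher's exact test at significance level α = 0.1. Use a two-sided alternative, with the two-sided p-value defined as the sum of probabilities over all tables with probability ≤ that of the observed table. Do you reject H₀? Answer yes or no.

reject H₀: no

Margins: r₁=10, r₂=6, c₁=7, c₂=9, n=16
p_obs = C(10,3)·C(6,4)/C(16,7); sum pmf over tables with pmf ≤ p_obs
p-value (two-sided) = 0.30245
At α=0.1: p ≥ α → fail to reject H₀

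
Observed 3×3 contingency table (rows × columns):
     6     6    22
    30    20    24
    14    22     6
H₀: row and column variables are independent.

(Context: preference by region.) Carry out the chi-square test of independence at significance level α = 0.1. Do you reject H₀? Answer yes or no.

reject H₀: yes

Row totals [34, 74, 42], col totals [50, 48, 52], n=150
χ² = (6−11.33)²/11.33 + (6−10.88)²/10.88 + (22−11.79)²/11.79 + (30−24.67)²/24.67 + (20−23.68)²/23.68 + (24−25.65)²/25.65 + (14−14.00)²/14.00 + (22−13.44)²/13.44 + (6−14.56)²/14.56 = 25.8647
df = 4
p-value (upper-tail) = 0.00003
At α=0.1: p < α → reject H₀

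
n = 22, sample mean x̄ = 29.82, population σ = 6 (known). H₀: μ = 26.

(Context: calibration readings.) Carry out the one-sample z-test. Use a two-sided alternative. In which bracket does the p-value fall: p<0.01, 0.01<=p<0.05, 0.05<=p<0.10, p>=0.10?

SE = σ/√n = 6/√22 = 1.2792
z = (x̄−μ₀)/SE = (29.82−26)/1.2792 = 2.9862
p-value (two-sided) = 0.00282
→ bracket: p<0.01

p-value bracket: p<0.01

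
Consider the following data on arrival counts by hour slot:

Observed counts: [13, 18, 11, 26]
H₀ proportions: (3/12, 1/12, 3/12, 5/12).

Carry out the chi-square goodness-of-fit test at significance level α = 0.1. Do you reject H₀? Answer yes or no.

reject H₀: yes

n = 68; E_i = n·p_i = [17.00, 5.67, 17.00, 28.33]
χ² = (13−17.00)²/17.00 + (18−5.67)²/5.67 + (11−17.00)²/17.00 + (26−28.33)²/28.33 = 30.0941
df = 3
p-value (upper-tail) = 0.00000
At α=0.1: p < α → reject H₀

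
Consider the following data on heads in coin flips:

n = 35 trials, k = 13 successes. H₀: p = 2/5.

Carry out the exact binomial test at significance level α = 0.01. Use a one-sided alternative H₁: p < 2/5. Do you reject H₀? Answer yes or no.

Exact binomial: n=35, k=13, p₀=2/5=0.4000
P(X≤13) from Σ C(n,i)·p₀^i·(1−p₀)^(n−i)
p-value (one-sided, H₁ less) = 0.43614
At α=0.01: p ≥ α → fail to reject H₀

reject H₀: no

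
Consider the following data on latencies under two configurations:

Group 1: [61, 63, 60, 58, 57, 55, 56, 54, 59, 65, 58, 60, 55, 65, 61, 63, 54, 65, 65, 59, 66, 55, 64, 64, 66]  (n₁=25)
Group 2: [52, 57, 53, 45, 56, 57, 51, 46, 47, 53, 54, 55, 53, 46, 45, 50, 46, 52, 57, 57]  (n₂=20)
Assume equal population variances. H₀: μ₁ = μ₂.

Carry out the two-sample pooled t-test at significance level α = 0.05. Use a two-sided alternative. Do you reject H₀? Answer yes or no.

x̄₁=60.320, s₁=4.100, n₁=25
x̄₂=51.600, s₂=4.382, n₂=20
s_p² = [24·4.100² + 19·4.382²]/43 = 17.8660
SE = √(s_p²·(1/25+1/20)) = 1.2680
t = (60.320−51.600)/1.2680 = 6.8767
df = 43
p-value (two-sided) = 0.00000
At α=0.05: p < α → reject H₀

reject H₀: yes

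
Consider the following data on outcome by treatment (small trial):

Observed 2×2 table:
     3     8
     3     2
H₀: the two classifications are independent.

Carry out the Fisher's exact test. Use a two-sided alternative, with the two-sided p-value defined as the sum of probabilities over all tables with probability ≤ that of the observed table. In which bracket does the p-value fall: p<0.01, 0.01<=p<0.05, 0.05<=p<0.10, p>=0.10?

p-value bracket: p>=0.10

Margins: r₁=11, r₂=5, c₁=6, c₂=10, n=16
p_obs = C(11,3)·C(5,3)/C(16,6); sum pmf over tables with pmf ≤ p_obs
p-value (two-sided) = 0.29945
→ bracket: p>=0.10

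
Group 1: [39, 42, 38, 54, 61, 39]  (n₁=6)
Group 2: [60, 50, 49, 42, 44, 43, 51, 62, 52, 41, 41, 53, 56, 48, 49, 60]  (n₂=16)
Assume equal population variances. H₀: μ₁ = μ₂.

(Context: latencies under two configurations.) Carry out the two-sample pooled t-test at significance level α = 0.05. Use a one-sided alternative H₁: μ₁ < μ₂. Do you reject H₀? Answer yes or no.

reject H₀: no

x̄₁=45.500, s₁=9.649, n₁=6
x̄₂=50.062, s₂=6.884, n₂=16
s_p² = [5·9.649² + 15·6.884²]/20 = 58.8219
SE = √(s_p²·(1/6+1/16)) = 3.6715
t = (45.500−50.062)/3.6715 = -1.2427
df = 20
p-value (one-sided, H₁ less) = 0.11418
At α=0.05: p ≥ α → fail to reject H₀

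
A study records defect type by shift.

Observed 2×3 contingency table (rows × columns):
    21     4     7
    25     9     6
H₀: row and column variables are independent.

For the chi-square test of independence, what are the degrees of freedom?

degrees of freedom = 2

df = (r−1)(c−1) = (2−1)·(3−1) = 2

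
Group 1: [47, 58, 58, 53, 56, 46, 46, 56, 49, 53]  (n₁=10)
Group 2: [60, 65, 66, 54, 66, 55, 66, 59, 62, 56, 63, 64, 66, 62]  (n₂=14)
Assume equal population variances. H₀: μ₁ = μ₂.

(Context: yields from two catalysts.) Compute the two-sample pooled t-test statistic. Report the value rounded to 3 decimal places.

test statistic = -5.078

x̄₁=52.200, s₁=4.849, n₁=10
x̄₂=61.714, s₂=4.286, n₂=14
s_p² = [9·4.849² + 13·4.286²]/22 = 20.4753
SE = √(s_p²·(1/10+1/14)) = 1.8735
t = (52.200−61.714)/1.8735 = -5.0783
df = 22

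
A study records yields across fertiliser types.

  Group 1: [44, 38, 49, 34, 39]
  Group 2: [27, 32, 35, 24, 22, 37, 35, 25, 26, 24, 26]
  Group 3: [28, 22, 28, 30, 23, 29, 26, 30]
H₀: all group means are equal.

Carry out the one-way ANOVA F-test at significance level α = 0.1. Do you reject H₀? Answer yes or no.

reject H₀: yes

Group means [40.80, 28.45, 27.00], grand mean 30.542
SSB = Σnᵢ(x̄ᵢ−x̄)² = 674.431; SSW = ΣΣ(x−x̄ᵢ)² = 479.527
MSB = 674.431/2 = 337.2155; MSW = 479.527/21 = 22.8346
F = MSB/MSW = 14.7677
df = (2, 21)
p-value (upper-tail) = 0.00010
At α=0.1: p < α → reject H₀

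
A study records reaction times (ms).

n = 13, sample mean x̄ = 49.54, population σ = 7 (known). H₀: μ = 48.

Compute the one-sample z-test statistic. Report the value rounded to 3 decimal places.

test statistic = 0.793

SE = σ/√n = 7/√13 = 1.9415
z = (x̄−μ₀)/SE = (49.54−48)/1.9415 = 0.7932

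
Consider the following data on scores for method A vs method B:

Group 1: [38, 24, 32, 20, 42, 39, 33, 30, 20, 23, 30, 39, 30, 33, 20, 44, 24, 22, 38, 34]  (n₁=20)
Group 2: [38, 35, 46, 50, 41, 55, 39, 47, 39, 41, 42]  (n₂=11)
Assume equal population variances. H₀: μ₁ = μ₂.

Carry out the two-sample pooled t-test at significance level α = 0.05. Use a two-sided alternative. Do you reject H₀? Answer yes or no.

reject H₀: yes

x̄₁=30.750, s₁=7.752, n₁=20
x̄₂=43.000, s₂=5.899, n₂=11
s_p² = [19·7.752² + 10·5.899²]/29 = 51.3707
SE = √(s_p²·(1/20+1/11)) = 2.6905
t = (30.750−43.000)/2.6905 = -4.5531
df = 29
p-value (two-sided) = 0.00009
At α=0.05: p < α → reject H₀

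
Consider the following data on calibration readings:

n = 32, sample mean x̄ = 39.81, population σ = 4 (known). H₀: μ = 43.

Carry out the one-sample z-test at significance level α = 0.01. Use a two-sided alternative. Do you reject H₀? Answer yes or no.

reject H₀: yes

SE = σ/√n = 4/√32 = 0.7071
z = (x̄−μ₀)/SE = (39.81−43)/0.7071 = -4.5113
p-value (two-sided) = 0.00001
At α=0.01: p < α → reject H₀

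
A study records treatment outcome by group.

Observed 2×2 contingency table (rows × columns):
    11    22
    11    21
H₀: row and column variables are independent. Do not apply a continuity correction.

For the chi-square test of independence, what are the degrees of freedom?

df = (r−1)(c−1) = (2−1)·(2−1) = 1

degrees of freedom = 1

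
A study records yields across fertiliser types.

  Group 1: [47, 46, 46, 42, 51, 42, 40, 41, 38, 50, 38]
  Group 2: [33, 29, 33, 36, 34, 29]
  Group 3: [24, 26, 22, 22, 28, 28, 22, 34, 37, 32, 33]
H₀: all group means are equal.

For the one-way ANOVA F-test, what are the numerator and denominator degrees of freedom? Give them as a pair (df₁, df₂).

k = 3 groups, N = 28 total
df = (k−1, N−k) = (3−1, 28−3) = (2, 25)

degrees of freedom = [2, 25]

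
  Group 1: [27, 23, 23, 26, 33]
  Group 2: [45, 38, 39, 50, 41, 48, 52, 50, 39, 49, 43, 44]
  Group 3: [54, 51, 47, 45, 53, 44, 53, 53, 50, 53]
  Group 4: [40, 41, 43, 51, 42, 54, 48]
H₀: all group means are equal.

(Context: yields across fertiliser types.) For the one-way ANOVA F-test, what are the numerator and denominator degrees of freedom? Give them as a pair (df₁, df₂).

k = 4 groups, N = 34 total
df = (k−1, N−k) = (4−1, 34−4) = (3, 30)

degrees of freedom = [3, 30]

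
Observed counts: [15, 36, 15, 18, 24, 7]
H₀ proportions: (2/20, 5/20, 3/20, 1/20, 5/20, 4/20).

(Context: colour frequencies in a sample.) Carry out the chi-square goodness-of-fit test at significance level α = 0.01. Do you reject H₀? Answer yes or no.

n = 115; E_i = n·p_i = [11.50, 28.75, 17.25, 5.75, 28.75, 23.00]
χ² = (15−11.50)²/11.50 + (36−28.75)²/28.75 + (15−17.25)²/17.25 + (18−5.75)²/5.75 + (24−28.75)²/28.75 + (7−23.00)²/23.00 = 41.2000
df = 5
p-value (upper-tail) = 0.00000
At α=0.01: p < α → reject H₀

reject H₀: yes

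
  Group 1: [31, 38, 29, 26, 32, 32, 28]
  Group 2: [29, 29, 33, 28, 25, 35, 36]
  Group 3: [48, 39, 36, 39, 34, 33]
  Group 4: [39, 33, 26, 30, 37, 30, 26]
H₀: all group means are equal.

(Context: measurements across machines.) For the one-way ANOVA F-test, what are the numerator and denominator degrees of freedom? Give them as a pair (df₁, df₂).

k = 4 groups, N = 27 total
df = (k−1, N−k) = (4−1, 27−4) = (3, 23)

degrees of freedom = [3, 23]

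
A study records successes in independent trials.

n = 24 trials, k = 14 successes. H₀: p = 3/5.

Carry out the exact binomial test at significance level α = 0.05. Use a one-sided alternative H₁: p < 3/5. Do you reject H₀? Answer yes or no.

reject H₀: no

Exact binomial: n=24, k=14, p₀=3/5=0.6000
P(X≤14) from Σ C(n,i)·p₀^i·(1−p₀)^(n−i)
p-value (one-sided, H₁ less) = 0.51092
At α=0.05: p ≥ α → fail to reject H₀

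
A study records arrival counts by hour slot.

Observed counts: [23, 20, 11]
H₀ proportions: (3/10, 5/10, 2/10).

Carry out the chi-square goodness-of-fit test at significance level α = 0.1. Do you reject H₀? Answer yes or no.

n = 54; E_i = n·p_i = [16.20, 27.00, 10.80]
χ² = (23−16.20)²/16.20 + (20−27.00)²/27.00 + (11−10.80)²/10.80 = 4.6728
df = 2
p-value (upper-tail) = 0.09667
At α=0.1: p < α → reject H₀

reject H₀: yes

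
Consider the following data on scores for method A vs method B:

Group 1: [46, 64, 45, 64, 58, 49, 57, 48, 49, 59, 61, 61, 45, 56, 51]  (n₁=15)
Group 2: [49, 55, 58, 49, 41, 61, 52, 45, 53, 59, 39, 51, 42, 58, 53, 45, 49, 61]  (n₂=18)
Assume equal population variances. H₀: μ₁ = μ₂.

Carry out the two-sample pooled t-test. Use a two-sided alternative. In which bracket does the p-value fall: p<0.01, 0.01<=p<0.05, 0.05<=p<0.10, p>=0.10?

p-value bracket: p>=0.10

x̄₁=54.200, s₁=6.930, n₁=15
x̄₂=51.111, s₂=6.842, n₂=18
s_p² = [14·6.930² + 17·6.842²]/31 = 47.3606
SE = √(s_p²·(1/15+1/18)) = 2.4059
t = (54.200−51.111)/2.4059 = 1.2839
df = 31
p-value (two-sided) = 0.20870
→ bracket: p>=0.10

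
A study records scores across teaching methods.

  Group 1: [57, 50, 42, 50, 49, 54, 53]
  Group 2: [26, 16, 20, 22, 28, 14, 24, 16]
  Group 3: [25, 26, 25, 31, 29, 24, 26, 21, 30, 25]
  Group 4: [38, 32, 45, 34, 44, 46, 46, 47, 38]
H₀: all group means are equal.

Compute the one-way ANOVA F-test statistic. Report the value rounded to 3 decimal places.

test statistic = 67.079

Group means [50.71, 20.75, 26.20, 41.11], grand mean 33.912
SSB = Σnᵢ(x̄ᵢ−x̄)² = 4423.318; SSW = ΣΣ(x−x̄ᵢ)² = 659.417
MSB = 4423.318/3 = 1474.4393; MSW = 659.417/30 = 21.9806
F = MSB/MSW = 67.0792
df = (3, 30)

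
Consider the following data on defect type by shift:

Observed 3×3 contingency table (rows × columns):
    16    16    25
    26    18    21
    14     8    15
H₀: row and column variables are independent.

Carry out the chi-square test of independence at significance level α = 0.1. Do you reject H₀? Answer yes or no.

Row totals [57, 65, 37], col totals [56, 42, 61], n=159
χ² = (16−20.08)²/20.08 + (16−15.06)²/15.06 + (25−21.87)²/21.87 + (26−22.89)²/22.89 + (18−17.17)²/17.17 + (21−24.94)²/24.94 + (14−13.03)²/13.03 + (8−9.77)²/9.77 + (15−14.19)²/14.19 = 2.8579
df = 4
p-value (upper-tail) = 0.58187
At α=0.1: p ≥ α → fail to reject H₀

reject H₀: no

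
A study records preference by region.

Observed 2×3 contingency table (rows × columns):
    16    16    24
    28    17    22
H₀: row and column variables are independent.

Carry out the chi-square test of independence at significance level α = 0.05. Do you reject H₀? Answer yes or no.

Row totals [56, 67], col totals [44, 33, 46], n=123
χ² = (16−20.03)²/20.03 + (16−15.02)²/15.02 + (24−20.94)²/20.94 + (28−23.97)²/23.97 + (17−17.98)²/17.98 + (22−25.06)²/25.06 = 2.4256
df = 2
p-value (upper-tail) = 0.29736
At α=0.05: p ≥ α → fail to reject H₀

reject H₀: no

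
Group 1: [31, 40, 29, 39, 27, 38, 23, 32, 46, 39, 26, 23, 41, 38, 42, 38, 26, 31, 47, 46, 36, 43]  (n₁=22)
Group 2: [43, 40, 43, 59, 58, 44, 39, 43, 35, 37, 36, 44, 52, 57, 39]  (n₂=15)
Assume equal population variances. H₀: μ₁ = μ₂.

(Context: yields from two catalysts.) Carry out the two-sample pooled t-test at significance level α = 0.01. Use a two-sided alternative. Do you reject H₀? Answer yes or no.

reject H₀: yes

x̄₁=35.500, s₁=7.577, n₁=22
x̄₂=44.600, s₂=8.069, n₂=15
s_p² = [21·7.577² + 14·8.069²]/35 = 60.4886
SE = √(s_p²·(1/22+1/15)) = 2.6042
t = (35.500−44.600)/2.6042 = -3.4943
df = 35
p-value (two-sided) = 0.00131
At α=0.01: p < α → reject H₀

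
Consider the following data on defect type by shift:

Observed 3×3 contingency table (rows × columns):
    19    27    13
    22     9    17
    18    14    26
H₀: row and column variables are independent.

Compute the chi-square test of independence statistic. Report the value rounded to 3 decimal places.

Row totals [59, 48, 58], col totals [59, 50, 56], n=165
χ² = (19−21.10)²/21.10 + (27−17.88)²/17.88 + (13−20.02)²/20.02 + (22−17.16)²/17.16 + (9−14.55)²/14.55 + (17−16.29)²/16.29 + (18−20.74)²/20.74 + (14−17.58)²/17.58 + (26−19.68)²/19.68 = 13.9490
df = 4

test statistic = 13.949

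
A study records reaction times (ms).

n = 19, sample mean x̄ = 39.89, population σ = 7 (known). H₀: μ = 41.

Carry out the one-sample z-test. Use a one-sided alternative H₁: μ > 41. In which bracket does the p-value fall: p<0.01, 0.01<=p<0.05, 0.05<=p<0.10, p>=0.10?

p-value bracket: p>=0.10

SE = σ/√n = 7/√19 = 1.6059
z = (x̄−μ₀)/SE = (39.89−41)/1.6059 = -0.6912
p-value (one-sided, H₁ greater) = 0.75528
→ bracket: p>=0.10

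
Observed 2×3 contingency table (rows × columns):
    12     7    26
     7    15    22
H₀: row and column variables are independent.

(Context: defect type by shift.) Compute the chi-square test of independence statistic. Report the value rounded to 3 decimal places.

test statistic = 4.548

Row totals [45, 44], col totals [19, 22, 48], n=89
χ² = (12−9.61)²/9.61 + (7−11.12)²/11.12 + (26−24.27)²/24.27 + (7−9.39)²/9.39 + (15−10.88)²/10.88 + (22−23.73)²/23.73 = 4.5476
df = 2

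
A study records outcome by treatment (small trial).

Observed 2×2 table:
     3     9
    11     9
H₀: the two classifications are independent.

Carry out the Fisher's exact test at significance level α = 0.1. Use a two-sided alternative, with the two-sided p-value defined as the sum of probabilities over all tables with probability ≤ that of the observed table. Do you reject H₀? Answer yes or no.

Margins: r₁=12, r₂=20, c₁=14, c₂=18, n=32
p_obs = C(12,3)·C(20,11)/C(32,14); sum pmf over tables with pmf ≤ p_obs
p-value (two-sided) = 0.14671
At α=0.1: p ≥ α → fail to reject H₀

reject H₀: no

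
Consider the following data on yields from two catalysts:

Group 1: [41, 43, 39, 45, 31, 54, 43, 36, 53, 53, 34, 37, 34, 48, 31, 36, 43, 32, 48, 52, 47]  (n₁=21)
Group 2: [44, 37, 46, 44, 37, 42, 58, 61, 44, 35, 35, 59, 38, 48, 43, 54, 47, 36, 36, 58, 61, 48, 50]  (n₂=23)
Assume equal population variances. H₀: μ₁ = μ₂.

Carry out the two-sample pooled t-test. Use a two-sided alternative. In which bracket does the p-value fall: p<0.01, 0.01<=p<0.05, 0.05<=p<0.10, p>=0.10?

p-value bracket: 0.05<=p<0.10

x̄₁=41.905, s₁=7.654, n₁=21
x̄₂=46.130, s₂=8.792, n₂=23
s_p² = [20·7.654² + 22·8.792²]/42 = 68.3909
SE = √(s_p²·(1/21+1/23)) = 2.4960
t = (41.905−46.130)/2.4960 = -1.6929
df = 42
p-value (two-sided) = 0.09787
→ bracket: 0.05<=p<0.10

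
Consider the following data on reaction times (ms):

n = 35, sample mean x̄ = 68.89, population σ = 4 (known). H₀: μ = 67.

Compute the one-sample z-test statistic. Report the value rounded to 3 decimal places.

SE = σ/√n = 4/√35 = 0.6761
z = (x̄−μ₀)/SE = (68.89−67)/0.6761 = 2.7953

test statistic = 2.795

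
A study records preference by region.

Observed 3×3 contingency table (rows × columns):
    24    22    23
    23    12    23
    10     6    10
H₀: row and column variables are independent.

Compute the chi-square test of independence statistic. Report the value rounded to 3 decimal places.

test statistic = 2.210

Row totals [69, 58, 26], col totals [57, 40, 56], n=153
χ² = (24−25.71)²/25.71 + (22−18.04)²/18.04 + (23−25.25)²/25.25 + (23−21.61)²/21.61 + (12−15.16)²/15.16 + (23−21.23)²/21.23 + (10−9.69)²/9.69 + (6−6.80)²/6.80 + (10−9.52)²/9.52 = 2.2099
df = 4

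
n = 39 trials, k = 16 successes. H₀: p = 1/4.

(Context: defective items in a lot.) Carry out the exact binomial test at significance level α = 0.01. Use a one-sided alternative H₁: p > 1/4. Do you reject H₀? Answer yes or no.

reject H₀: no

Exact binomial: n=39, k=16, p₀=1/4=0.2500
P(X≥16) from Σ C(n,i)·p₀^i·(1−p₀)^(n−i)
p-value (one-sided, H₁ greater) = 0.02037
At α=0.01: p ≥ α → fail to reject H₀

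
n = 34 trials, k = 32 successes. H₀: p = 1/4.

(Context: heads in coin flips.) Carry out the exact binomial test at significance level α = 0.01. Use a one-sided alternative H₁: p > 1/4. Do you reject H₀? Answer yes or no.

reject H₀: yes

Exact binomial: n=34, k=32, p₀=1/4=0.2500
P(X≥32) from Σ C(n,i)·p₀^i·(1−p₀)^(n−i)
p-value (one-sided, H₁ greater) = 0.00000
At α=0.01: p < α → reject H₀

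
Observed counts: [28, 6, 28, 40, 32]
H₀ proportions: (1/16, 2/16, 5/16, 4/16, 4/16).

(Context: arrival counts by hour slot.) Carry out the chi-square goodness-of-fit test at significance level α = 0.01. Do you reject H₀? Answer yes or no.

reject H₀: yes

n = 134; E_i = n·p_i = [8.38, 16.75, 41.88, 33.50, 33.50]
χ² = (28−8.38)²/8.38 + (6−16.75)²/16.75 + (28−41.88)²/41.88 + (40−33.50)²/33.50 + (32−33.50)²/33.50 = 58.8119
df = 4
p-value (upper-tail) = 0.00000
At α=0.01: p < α → reject H₀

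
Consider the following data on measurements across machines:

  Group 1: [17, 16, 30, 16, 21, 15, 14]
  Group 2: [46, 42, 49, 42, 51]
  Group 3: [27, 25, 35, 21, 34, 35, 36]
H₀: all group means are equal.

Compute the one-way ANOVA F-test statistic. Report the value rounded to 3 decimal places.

test statistic = 37.967

Group means [18.43, 46.00, 30.43], grand mean 30.105
SSB = Σnᵢ(x̄ᵢ−x̄)² = 2218.361; SSW = ΣΣ(x−x̄ᵢ)² = 467.429
MSB = 2218.361/2 = 1109.1805; MSW = 467.429/16 = 29.2143
F = MSB/MSW = 37.9671
df = (2, 16)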